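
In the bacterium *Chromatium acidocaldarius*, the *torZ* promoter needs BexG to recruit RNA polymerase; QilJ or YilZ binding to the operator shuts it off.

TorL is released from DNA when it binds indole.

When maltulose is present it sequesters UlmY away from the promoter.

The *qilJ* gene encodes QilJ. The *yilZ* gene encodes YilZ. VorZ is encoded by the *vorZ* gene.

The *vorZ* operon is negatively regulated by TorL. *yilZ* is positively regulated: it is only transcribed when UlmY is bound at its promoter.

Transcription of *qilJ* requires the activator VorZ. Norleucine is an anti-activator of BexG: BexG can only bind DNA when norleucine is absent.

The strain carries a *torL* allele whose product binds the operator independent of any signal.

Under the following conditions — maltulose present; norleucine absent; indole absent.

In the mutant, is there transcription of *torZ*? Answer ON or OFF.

ON

Norleucine is absent, so BexG is active.
TorL is constitutively active in this strain.
With repressor TorL bound, *vorZ* is not transcribed.
So VorZ is not produced.
Required activator VorZ is absent, so *qilJ* is not transcribed.
So QilJ is not produced.
Maltulose is present, so UlmY is inactive.
Required activator UlmY is absent, so *yilZ* is not transcribed.
So YilZ is not produced.
No repressor is bound and BexG is active, so *torZ* is transcribed.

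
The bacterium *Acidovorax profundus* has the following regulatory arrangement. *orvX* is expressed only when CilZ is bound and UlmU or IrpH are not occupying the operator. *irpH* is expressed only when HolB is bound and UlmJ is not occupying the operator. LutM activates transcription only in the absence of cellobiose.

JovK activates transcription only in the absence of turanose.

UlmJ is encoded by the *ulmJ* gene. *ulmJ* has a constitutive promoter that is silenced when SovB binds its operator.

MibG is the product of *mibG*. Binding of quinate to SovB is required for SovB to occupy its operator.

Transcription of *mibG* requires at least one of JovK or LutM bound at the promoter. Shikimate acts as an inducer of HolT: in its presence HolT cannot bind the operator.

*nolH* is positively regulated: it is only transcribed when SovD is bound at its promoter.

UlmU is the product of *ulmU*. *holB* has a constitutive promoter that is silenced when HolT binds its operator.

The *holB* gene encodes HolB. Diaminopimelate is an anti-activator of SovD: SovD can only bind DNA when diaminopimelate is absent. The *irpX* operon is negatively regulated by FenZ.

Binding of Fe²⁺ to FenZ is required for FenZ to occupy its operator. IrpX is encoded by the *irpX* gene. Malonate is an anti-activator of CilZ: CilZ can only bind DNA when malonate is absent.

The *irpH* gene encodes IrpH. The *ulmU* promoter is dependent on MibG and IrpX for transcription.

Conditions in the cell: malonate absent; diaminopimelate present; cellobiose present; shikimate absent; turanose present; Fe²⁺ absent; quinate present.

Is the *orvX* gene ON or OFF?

ON

Malonate is absent, so CilZ is active.
Turanose is present, so JovK is inactive.
Cellobiose is present, so LutM is inactive.
No activator is available at the *mibG* promoter, so *mibG* is not transcribed.
So MibG is not produced.
Fe²⁺ is absent, so FenZ is inactive.
With no repressor bound, *irpX* is transcribed.
So IrpX is produced and active.
Required activator MibG is absent, so *ulmU* is not transcribed.
So UlmU is not produced.
Quinate is present, so SovB is active.
With repressor SovB bound, *ulmJ* is not transcribed.
So UlmJ is not produced.
Shikimate is absent, so HolT is active.
With repressor HolT bound, *holB* is not transcribed.
So HolB is not produced.
Required activator HolB is absent, so *irpH* is not transcribed.
So IrpH is not produced.
No repressor is bound and CilZ is active, so *orvX* is transcribed.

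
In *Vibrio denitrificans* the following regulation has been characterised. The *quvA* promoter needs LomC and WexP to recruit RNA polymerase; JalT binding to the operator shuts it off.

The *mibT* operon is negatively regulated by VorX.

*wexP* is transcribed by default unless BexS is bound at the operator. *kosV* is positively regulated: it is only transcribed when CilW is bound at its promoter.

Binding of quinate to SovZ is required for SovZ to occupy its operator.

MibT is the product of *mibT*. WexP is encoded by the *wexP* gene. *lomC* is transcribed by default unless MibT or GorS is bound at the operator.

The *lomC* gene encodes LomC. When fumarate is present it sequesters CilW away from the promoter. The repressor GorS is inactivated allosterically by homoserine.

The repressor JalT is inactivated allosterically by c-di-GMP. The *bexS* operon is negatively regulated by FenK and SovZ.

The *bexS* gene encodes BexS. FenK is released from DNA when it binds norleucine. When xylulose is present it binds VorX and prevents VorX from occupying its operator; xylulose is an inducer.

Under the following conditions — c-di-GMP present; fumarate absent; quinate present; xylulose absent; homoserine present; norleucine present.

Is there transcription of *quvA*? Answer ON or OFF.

c-di-GMP is present, so JalT is inactive.
Xylulose is absent, so VorX is active.
With repressor VorX bound, *mibT* is not transcribed.
So MibT is not produced.
Homoserine is present, so GorS is inactive.
With no repressor bound, *lomC* is transcribed.
So LomC is produced and active.
Norleucine is present, so FenK is inactive.
Quinate is present, so SovZ is active.
With repressor SovZ bound, *bexS* is not transcribed.
So BexS is not produced.
With no repressor bound, *wexP* is transcribed.
So WexP is produced and active.
No repressor is bound and LomC and WexP are active, so *quvA* is transcribed.

ON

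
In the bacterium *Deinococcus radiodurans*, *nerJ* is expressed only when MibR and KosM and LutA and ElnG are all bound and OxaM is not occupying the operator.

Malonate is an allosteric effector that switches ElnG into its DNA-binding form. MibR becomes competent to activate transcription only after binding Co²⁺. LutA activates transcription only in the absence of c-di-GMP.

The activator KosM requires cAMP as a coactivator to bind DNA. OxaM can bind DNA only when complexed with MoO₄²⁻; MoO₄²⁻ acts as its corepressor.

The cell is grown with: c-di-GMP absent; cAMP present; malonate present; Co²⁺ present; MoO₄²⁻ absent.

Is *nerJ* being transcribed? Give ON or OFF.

ON

Co²⁺ is present, so MibR is active.
MoO₄²⁻ is absent, so OxaM is inactive.
cAMP is present, so KosM is active.
c-di-GMP is absent, so LutA is active.
Malonate is present, so ElnG is active.
No repressor is bound and MibR and KosM and LutA and ElnG are active, so *nerJ* is transcribed.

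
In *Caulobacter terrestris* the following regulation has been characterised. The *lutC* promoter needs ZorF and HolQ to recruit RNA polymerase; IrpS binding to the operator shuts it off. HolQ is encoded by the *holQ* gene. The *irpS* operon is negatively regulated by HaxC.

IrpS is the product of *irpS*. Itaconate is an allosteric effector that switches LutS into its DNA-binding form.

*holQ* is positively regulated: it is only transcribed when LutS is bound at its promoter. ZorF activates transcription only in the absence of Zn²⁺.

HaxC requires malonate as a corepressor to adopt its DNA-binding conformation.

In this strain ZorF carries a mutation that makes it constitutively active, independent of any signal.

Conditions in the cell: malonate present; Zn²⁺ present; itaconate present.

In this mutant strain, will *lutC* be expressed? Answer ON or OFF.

ON

Malonate is present, so HaxC is active.
With repressor HaxC bound, *irpS* is not transcribed.
So IrpS is not produced.
ZorF is constitutively active in this strain.
Itaconate is present, so LutS is active.
No repressor is bound and LutS is active, so *holQ* is transcribed.
So HolQ is produced and active.
No repressor is bound and ZorF and HolQ are active, so *lutC* is transcribed.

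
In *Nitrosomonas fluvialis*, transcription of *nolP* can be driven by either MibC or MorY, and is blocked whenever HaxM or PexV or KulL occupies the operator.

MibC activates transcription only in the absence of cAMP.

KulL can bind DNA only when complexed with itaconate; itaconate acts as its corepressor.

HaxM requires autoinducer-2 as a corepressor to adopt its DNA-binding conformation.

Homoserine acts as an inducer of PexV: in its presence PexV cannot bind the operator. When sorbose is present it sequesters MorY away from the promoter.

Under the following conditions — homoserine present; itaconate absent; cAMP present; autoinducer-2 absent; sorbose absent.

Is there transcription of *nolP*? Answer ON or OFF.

Autoinducer-2 is absent, so HaxM is inactive.
cAMP is present, so MibC is inactive.
Homoserine is present, so PexV is inactive.
Itaconate is absent, so KulL is inactive.
Sorbose is absent, so MorY is active.
Activator MorY is present, so *nolP* is transcribed.

ON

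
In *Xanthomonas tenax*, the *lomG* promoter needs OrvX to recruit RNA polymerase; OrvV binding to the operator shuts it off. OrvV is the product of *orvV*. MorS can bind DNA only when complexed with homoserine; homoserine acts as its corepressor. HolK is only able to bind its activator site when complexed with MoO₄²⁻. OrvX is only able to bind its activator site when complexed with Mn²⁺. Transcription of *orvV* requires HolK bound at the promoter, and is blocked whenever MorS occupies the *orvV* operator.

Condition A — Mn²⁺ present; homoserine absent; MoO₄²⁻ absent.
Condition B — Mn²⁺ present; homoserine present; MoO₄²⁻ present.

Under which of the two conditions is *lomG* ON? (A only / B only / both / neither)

Condition A:
Mn²⁺ is present, so OrvX is active.
Homoserine is absent, so MorS is inactive.
MoO₄²⁻ is absent, so HolK is inactive.
Required activator HolK is absent, so *orvV* is not transcribed.
So OrvV is not produced.
No repressor is bound and OrvX is active, so *lomG* is transcribed.
→ *lomG* is ON in A.
Condition B:
Mn²⁺ is present, so OrvX is active.
Homoserine is present, so MorS is active.
MoO₄²⁻ is present, so HolK is active.
With repressor MorS bound, *orvV* is not transcribed.
So OrvV is not produced.
No repressor is bound and OrvX is active, so *lomG* is transcribed.
→ *lomG* is ON in B.

both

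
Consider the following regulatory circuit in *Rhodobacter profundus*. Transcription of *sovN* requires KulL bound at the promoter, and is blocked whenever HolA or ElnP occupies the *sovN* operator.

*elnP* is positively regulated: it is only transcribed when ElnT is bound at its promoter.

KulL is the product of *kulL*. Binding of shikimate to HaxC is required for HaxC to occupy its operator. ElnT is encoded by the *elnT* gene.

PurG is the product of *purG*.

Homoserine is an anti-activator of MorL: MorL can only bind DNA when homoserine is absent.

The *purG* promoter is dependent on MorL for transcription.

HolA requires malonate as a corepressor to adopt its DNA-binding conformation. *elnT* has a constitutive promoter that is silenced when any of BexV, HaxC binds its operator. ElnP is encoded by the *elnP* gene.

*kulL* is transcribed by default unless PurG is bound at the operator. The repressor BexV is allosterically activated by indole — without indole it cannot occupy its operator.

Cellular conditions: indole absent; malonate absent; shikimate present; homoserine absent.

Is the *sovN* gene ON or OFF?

Malonate is absent, so HolA is inactive.
Indole is absent, so BexV is inactive.
Shikimate is present, so HaxC is active.
With repressor HaxC bound, *elnT* is not transcribed.
So ElnT is not produced.
Required activator ElnT is absent, so *elnP* is not transcribed.
So ElnP is not produced.
Homoserine is absent, so MorL is active.
No repressor is bound and MorL is active, so *purG* is transcribed.
So PurG is produced and active.
With repressor PurG bound, *kulL* is not transcribed.
So KulL is not produced.
Required activator KulL is absent, so *sovN* is not transcribed.

OFF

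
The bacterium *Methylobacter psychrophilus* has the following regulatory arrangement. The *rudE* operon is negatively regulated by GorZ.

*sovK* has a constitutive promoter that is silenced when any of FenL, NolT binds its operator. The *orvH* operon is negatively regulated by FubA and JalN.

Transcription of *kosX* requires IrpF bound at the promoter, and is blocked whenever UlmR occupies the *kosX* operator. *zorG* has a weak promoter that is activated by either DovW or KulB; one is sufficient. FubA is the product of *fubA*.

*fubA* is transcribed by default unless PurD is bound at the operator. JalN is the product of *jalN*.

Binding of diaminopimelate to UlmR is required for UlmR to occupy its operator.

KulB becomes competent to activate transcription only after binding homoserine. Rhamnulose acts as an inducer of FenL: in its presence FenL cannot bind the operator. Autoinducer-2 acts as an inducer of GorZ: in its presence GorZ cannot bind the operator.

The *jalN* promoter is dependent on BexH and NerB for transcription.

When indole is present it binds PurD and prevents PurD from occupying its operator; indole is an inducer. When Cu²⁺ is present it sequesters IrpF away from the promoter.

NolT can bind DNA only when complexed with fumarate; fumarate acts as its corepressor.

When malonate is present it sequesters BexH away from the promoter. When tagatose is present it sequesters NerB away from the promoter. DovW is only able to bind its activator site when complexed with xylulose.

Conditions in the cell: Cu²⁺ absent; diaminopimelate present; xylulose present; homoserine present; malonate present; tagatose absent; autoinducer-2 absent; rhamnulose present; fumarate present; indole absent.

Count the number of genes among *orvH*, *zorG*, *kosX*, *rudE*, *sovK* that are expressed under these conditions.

2

Indole is absent, so PurD is active.
With repressor PurD bound, *fubA* is not transcribed.
So FubA is not produced.
Malonate is present, so BexH is inactive.
Tagatose is absent, so NerB is active.
Required activator BexH is absent, so *jalN* is not transcribed.
So JalN is not produced.
With no repressor bound, *orvH* is transcribed.
→ *orvH* is ON.
Xylulose is present, so DovW is active.
Homoserine is present, so KulB is active.
Activator DovW is present, so *zorG* is transcribed.
→ *zorG* is ON.
Diaminopimelate is present, so UlmR is active.
Cu²⁺ is absent, so IrpF is active.
With repressor UlmR bound, *kosX* is not transcribed.
→ *kosX* is OFF.
Autoinducer-2 is absent, so GorZ is active.
With repressor GorZ bound, *rudE* is not transcribed.
→ *rudE* is OFF.
Rhamnulose is present, so FenL is inactive.
Fumarate is present, so NolT is active.
With repressor NolT bound, *sovK* is not transcribed.
→ *sovK* is OFF.
2 of the 5 genes are transcribed.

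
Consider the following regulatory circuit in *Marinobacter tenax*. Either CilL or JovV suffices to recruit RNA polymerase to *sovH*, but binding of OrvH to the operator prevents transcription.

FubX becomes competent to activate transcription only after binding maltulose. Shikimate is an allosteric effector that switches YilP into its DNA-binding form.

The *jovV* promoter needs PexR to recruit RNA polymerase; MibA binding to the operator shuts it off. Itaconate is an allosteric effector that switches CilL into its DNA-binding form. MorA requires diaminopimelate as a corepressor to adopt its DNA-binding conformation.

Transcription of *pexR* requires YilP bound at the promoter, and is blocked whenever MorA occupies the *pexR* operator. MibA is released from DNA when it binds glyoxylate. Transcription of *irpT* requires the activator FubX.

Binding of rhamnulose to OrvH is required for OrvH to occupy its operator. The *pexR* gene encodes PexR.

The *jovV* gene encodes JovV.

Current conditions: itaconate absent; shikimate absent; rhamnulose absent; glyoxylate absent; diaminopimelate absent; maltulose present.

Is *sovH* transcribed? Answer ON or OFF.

OFF

Itaconate is absent, so CilL is inactive.
Diaminopimelate is absent, so MorA is inactive.
Shikimate is absent, so YilP is inactive.
Required activator YilP is absent, so *pexR* is not transcribed.
So PexR is not produced.
Glyoxylate is absent, so MibA is active.
With repressor MibA bound, *jovV* is not transcribed.
So JovV is not produced.
Rhamnulose is absent, so OrvH is inactive.
No activator is available at the *sovH* promoter, so *sovH* is not transcribed.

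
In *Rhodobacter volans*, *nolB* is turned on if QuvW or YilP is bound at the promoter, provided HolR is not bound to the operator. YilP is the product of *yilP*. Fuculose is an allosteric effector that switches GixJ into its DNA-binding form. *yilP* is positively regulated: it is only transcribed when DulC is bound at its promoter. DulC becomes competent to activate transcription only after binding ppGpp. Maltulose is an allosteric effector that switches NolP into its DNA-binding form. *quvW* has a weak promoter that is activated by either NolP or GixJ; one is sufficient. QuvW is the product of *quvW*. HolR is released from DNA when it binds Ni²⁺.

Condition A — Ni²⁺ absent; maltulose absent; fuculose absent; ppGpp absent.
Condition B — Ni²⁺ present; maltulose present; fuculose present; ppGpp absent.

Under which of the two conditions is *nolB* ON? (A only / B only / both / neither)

B only

Condition A:
Ni²⁺ is absent, so HolR is active.
Maltulose is absent, so NolP is inactive.
Fuculose is absent, so GixJ is inactive.
No activator is available at the *quvW* promoter, so *quvW* is not transcribed.
So QuvW is not produced.
ppGpp is absent, so DulC is inactive.
Required activator DulC is absent, so *yilP* is not transcribed.
So YilP is not produced.
With repressor HolR bound, *nolB* is not transcribed.
→ *nolB* is OFF in A.
Condition B:
Ni²⁺ is present, so HolR is inactive.
Maltulose is present, so NolP is active.
Fuculose is present, so GixJ is active.
Activator NolP is present, so *quvW* is transcribed.
So QuvW is produced and active.
ppGpp is absent, so DulC is inactive.
Required activator DulC is absent, so *yilP* is not transcribed.
So YilP is not produced.
Activator QuvW is present, so *nolB* is transcribed.
→ *nolB* is ON in B.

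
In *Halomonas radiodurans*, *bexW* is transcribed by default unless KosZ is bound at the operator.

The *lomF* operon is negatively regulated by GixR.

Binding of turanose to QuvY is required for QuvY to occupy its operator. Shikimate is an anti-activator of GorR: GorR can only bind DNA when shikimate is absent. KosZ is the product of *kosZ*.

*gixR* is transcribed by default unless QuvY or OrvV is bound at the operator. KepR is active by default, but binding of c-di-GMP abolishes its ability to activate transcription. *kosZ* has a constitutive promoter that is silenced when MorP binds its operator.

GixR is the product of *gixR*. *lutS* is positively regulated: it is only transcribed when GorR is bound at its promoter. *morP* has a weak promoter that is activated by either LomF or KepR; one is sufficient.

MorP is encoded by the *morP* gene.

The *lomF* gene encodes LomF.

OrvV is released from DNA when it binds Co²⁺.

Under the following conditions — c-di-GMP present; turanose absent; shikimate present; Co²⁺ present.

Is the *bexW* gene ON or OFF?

OFF

Turanose is absent, so QuvY is inactive.
Co²⁺ is present, so OrvV is inactive.
With no repressor bound, *gixR* is transcribed.
So GixR is produced and active.
With repressor GixR bound, *lomF* is not transcribed.
So LomF is not produced.
c-di-GMP is present, so KepR is inactive.
No activator is available at the *morP* promoter, so *morP* is not transcribed.
So MorP is not produced.
With no repressor bound, *kosZ* is transcribed.
So KosZ is produced and active.
With repressor KosZ bound, *bexW* is not transcribed.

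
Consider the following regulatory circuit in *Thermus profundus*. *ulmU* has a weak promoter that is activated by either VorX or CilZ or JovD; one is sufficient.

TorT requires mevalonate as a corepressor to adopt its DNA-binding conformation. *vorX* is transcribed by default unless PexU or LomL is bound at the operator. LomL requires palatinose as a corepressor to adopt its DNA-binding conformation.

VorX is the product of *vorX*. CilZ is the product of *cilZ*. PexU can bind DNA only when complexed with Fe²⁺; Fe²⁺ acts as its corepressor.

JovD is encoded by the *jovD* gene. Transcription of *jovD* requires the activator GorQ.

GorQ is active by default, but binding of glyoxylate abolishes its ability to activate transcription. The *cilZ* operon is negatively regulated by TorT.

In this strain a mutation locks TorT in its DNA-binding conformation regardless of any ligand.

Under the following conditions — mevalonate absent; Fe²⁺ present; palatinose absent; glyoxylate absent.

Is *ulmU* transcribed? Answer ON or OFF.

ON

Fe²⁺ is present, so PexU is active.
Palatinose is absent, so LomL is inactive.
With repressor PexU bound, *vorX* is not transcribed.
So VorX is not produced.
TorT is constitutively active in this strain.
With repressor TorT bound, *cilZ* is not transcribed.
So CilZ is not produced.
Glyoxylate is absent, so GorQ is active.
No repressor is bound and GorQ is active, so *jovD* is transcribed.
So JovD is produced and active.
Activator JovD is present, so *ulmU* is transcribed.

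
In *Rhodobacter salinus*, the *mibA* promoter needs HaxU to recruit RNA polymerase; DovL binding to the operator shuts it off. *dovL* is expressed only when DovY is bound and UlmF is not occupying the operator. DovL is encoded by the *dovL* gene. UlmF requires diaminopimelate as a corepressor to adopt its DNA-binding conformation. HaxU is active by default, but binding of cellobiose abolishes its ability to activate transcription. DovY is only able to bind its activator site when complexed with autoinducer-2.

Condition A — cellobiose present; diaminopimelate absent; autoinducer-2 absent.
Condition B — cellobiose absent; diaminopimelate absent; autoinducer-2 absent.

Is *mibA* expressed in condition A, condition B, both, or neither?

Condition A:
Cellobiose is present, so HaxU is inactive.
Diaminopimelate is absent, so UlmF is inactive.
Autoinducer-2 is absent, so DovY is inactive.
Required activator DovY is absent, so *dovL* is not transcribed.
So DovL is not produced.
Required activator HaxU is absent, so *mibA* is not transcribed.
→ *mibA* is OFF in A.
Condition B:
Cellobiose is absent, so HaxU is active.
Diaminopimelate is absent, so UlmF is inactive.
Autoinducer-2 is absent, so DovY is inactive.
Required activator DovY is absent, so *dovL* is not transcribed.
So DovL is not produced.
No repressor is bound and HaxU is active, so *mibA* is transcribed.
→ *mibA* is ON in B.

B only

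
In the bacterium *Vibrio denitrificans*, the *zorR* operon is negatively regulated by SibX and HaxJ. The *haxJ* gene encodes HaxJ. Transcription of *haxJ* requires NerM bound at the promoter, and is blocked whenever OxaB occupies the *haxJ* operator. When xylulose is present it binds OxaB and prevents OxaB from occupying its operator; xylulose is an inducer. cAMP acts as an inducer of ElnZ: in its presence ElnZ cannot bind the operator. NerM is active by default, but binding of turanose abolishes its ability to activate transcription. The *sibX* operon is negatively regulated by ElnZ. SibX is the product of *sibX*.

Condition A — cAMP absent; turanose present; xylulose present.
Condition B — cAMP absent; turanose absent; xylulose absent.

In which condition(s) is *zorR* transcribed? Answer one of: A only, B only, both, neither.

both

Condition A:
cAMP is absent, so ElnZ is active.
With repressor ElnZ bound, *sibX* is not transcribed.
So SibX is not produced.
Turanose is present, so NerM is inactive.
Xylulose is present, so OxaB is inactive.
Required activator NerM is absent, so *haxJ* is not transcribed.
So HaxJ is not produced.
With no repressor bound, *zorR* is transcribed.
→ *zorR* is ON in A.
Condition B:
cAMP is absent, so ElnZ is active.
With repressor ElnZ bound, *sibX* is not transcribed.
So SibX is not produced.
Turanose is absent, so NerM is active.
Xylulose is absent, so OxaB is active.
With repressor OxaB bound, *haxJ* is not transcribed.
So HaxJ is not produced.
With no repressor bound, *zorR* is transcribed.
→ *zorR* is ON in B.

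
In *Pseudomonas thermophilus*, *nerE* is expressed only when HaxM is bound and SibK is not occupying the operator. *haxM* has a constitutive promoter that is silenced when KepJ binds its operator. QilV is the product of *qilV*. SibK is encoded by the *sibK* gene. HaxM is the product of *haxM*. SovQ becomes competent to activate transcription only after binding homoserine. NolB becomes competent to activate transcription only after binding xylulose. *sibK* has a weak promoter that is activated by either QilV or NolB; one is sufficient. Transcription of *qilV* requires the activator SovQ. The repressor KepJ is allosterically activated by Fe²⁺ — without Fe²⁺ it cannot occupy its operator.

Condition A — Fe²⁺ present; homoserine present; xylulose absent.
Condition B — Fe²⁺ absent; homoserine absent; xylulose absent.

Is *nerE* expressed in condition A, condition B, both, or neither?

B only

Condition A:
Fe²⁺ is present, so KepJ is active.
With repressor KepJ bound, *haxM* is not transcribed.
So HaxM is not produced.
Homoserine is present, so SovQ is active.
No repressor is bound and SovQ is active, so *qilV* is transcribed.
So QilV is produced and active.
Xylulose is absent, so NolB is inactive.
Activator QilV is present, so *sibK* is transcribed.
So SibK is produced and active.
With repressor SibK bound, *nerE* is not transcribed.
→ *nerE* is OFF in A.
Condition B:
Fe²⁺ is absent, so KepJ is inactive.
With no repressor bound, *haxM* is transcribed.
So HaxM is produced and active.
Homoserine is absent, so SovQ is inactive.
Required activator SovQ is absent, so *qilV* is not transcribed.
So QilV is not produced.
Xylulose is absent, so NolB is inactive.
No activator is available at the *sibK* promoter, so *sibK* is not transcribed.
So SibK is not produced.
No repressor is bound and HaxM is active, so *nerE* is transcribed.
→ *nerE* is ON in B.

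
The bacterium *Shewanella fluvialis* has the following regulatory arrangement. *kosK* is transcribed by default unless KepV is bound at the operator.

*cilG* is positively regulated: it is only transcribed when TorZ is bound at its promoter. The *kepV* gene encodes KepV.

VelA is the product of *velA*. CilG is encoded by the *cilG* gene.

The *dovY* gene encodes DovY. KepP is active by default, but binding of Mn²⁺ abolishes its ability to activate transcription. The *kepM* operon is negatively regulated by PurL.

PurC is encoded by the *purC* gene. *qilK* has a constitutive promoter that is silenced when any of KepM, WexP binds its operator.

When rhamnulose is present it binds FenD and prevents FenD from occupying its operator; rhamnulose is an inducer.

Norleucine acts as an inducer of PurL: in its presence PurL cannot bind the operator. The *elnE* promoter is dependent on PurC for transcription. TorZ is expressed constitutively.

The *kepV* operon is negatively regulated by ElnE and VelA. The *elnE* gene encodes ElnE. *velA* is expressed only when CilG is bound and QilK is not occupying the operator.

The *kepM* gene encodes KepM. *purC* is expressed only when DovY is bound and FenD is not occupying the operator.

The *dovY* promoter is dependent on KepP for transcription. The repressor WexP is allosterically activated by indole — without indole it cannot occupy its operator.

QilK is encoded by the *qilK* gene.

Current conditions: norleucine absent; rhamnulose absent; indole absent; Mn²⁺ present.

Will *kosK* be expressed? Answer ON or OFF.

OFF

Mn²⁺ is present, so KepP is inactive.
Required activator KepP is absent, so *dovY* is not transcribed.
So DovY is not produced.
Rhamnulose is absent, so FenD is active.
With repressor FenD bound, *purC* is not transcribed.
So PurC is not produced.
Required activator PurC is absent, so *elnE* is not transcribed.
So ElnE is not produced.
TorZ is produced constitutively and is active.
No repressor is bound and TorZ is active, so *cilG* is transcribed.
So CilG is produced and active.
Norleucine is absent, so PurL is active.
With repressor PurL bound, *kepM* is not transcribed.
So KepM is not produced.
Indole is absent, so WexP is inactive.
With no repressor bound, *qilK* is transcribed.
So QilK is produced and active.
With repressor QilK bound, *velA* is not transcribed.
So VelA is not produced.
With no repressor bound, *kepV* is transcribed.
So KepV is produced and active.
With repressor KepV bound, *kosK* is not transcribed.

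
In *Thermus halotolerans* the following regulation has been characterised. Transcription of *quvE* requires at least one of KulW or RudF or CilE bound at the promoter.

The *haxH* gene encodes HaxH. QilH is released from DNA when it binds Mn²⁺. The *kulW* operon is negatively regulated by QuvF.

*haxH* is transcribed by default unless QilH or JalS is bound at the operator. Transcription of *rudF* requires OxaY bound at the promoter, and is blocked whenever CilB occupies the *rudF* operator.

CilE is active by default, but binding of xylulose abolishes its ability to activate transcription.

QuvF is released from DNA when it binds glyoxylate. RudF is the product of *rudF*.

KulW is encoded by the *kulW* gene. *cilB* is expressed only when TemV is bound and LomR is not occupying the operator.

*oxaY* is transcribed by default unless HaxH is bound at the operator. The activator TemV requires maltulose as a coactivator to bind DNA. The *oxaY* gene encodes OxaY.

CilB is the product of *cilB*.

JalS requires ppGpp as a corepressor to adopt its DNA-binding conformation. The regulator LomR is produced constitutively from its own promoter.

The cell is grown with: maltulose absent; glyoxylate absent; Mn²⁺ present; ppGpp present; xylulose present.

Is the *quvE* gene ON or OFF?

Glyoxylate is absent, so QuvF is active.
With repressor QuvF bound, *kulW* is not transcribed.
So KulW is not produced.
Mn²⁺ is present, so QilH is inactive.
ppGpp is present, so JalS is active.
With repressor JalS bound, *haxH* is not transcribed.
So HaxH is not produced.
With no repressor bound, *oxaY* is transcribed.
So OxaY is produced and active.
Maltulose is absent, so TemV is inactive.
LomR is produced constitutively and is active.
With repressor LomR bound, *cilB* is not transcribed.
So CilB is not produced.
No repressor is bound and OxaY is active, so *rudF* is transcribed.
So RudF is produced and active.
Xylulose is present, so CilE is inactive.
Activator RudF is present, so *quvE* is transcribed.

ON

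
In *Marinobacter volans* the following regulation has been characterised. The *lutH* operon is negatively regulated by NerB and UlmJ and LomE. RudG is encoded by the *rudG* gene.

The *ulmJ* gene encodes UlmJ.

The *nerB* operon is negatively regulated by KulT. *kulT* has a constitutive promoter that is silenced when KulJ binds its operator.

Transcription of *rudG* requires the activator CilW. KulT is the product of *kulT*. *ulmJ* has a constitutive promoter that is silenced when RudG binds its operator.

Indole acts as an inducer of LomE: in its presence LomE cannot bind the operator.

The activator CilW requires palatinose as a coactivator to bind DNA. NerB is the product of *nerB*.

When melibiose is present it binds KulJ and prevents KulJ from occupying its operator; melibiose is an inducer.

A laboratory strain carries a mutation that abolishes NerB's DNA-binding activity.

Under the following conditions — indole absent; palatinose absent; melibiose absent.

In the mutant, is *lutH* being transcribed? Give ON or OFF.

NerB is non-functional in this strain, so it has no effect.
Palatinose is absent, so CilW is inactive.
Required activator CilW is absent, so *rudG* is not transcribed.
So RudG is not produced.
With no repressor bound, *ulmJ* is transcribed.
So UlmJ is produced and active.
Indole is absent, so LomE is active.
With repressor UlmJ bound, *lutH* is not transcribed.

OFF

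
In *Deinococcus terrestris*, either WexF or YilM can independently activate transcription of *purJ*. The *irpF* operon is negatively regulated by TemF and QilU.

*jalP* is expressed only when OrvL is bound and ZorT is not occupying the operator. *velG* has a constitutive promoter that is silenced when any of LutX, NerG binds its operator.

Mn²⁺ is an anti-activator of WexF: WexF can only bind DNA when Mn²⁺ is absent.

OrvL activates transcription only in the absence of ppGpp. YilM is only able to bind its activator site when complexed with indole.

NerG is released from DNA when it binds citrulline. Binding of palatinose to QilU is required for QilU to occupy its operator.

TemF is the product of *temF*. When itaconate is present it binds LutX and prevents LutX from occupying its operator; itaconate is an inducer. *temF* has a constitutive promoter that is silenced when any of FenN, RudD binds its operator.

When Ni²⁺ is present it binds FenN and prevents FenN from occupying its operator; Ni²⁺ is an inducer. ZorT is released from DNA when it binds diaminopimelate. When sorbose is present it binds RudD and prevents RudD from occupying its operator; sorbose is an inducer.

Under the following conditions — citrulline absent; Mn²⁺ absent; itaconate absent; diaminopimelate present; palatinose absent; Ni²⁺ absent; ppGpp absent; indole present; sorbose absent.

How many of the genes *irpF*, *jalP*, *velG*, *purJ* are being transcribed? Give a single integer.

3

Ni²⁺ is absent, so FenN is active.
Sorbose is absent, so RudD is active.
With repressor FenN bound, *temF* is not transcribed.
So TemF is not produced.
Palatinose is absent, so QilU is inactive.
With no repressor bound, *irpF* is transcribed.
→ *irpF* is ON.
Diaminopimelate is present, so ZorT is inactive.
ppGpp is absent, so OrvL is active.
No repressor is bound and OrvL is active, so *jalP* is transcribed.
→ *jalP* is ON.
Itaconate is absent, so LutX is active.
Citrulline is absent, so NerG is active.
With repressor LutX bound, *velG* is not transcribed.
→ *velG* is OFF.
Mn²⁺ is absent, so WexF is active.
Indole is present, so YilM is active.
Activator WexF is present, so *purJ* is transcribed.
→ *purJ* is ON.
3 of the 4 genes are transcribed.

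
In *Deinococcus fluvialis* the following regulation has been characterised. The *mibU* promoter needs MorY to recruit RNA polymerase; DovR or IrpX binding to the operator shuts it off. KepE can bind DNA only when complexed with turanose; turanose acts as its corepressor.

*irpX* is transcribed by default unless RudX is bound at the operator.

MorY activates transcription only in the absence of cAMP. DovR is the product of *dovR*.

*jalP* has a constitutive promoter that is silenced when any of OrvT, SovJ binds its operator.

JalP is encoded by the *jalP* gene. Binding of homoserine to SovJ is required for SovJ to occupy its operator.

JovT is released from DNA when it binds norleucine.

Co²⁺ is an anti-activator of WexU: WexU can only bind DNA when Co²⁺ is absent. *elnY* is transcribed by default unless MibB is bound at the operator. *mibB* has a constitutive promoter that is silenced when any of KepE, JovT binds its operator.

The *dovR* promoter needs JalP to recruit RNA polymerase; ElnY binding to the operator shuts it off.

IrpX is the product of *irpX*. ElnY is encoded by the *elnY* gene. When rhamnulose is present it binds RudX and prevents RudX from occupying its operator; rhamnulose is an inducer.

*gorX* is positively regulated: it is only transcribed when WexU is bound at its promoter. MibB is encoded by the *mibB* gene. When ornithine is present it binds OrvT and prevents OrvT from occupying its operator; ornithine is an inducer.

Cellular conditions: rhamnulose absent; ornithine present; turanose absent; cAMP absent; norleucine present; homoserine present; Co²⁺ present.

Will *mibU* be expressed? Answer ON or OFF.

ON

Turanose is absent, so KepE is inactive.
Norleucine is present, so JovT is inactive.
With no repressor bound, *mibB* is transcribed.
So MibB is produced and active.
With repressor MibB bound, *elnY* is not transcribed.
So ElnY is not produced.
Ornithine is present, so OrvT is inactive.
Homoserine is present, so SovJ is active.
With repressor SovJ bound, *jalP* is not transcribed.
So JalP is not produced.
Required activator JalP is absent, so *dovR* is not transcribed.
So DovR is not produced.
cAMP is absent, so MorY is active.
Rhamnulose is absent, so RudX is active.
With repressor RudX bound, *irpX* is not transcribed.
So IrpX is not produced.
No repressor is bound and MorY is active, so *mibU* is transcribed.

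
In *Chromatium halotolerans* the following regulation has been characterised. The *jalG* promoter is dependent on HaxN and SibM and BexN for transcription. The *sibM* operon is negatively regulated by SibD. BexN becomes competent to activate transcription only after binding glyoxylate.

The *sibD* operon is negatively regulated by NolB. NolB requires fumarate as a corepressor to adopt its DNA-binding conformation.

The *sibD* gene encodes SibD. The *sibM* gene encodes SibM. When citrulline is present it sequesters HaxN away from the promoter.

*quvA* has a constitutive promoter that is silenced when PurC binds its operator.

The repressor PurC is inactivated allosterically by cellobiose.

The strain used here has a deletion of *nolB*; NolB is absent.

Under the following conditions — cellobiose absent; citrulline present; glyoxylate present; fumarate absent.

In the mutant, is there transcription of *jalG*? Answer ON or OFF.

Citrulline is present, so HaxN is inactive.
NolB is non-functional in this strain, so it has no effect.
With no repressor bound, *sibD* is transcribed.
So SibD is produced and active.
With repressor SibD bound, *sibM* is not transcribed.
So SibM is not produced.
Glyoxylate is present, so BexN is active.
Required activator HaxN is absent, so *jalG* is not transcribed.

OFF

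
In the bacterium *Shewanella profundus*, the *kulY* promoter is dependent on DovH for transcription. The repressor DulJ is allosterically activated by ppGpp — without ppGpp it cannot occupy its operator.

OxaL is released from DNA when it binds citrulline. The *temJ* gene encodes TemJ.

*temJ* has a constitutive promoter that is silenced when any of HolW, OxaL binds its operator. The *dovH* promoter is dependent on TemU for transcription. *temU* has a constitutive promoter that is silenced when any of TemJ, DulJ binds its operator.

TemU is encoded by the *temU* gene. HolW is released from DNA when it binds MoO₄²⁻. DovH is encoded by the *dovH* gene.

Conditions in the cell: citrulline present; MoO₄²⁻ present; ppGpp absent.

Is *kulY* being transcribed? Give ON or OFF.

MoO₄²⁻ is present, so HolW is inactive.
Citrulline is present, so OxaL is inactive.
With no repressor bound, *temJ* is transcribed.
So TemJ is produced and active.
ppGpp is absent, so DulJ is inactive.
With repressor TemJ bound, *temU* is not transcribed.
So TemU is not produced.
Required activator TemU is absent, so *dovH* is not transcribed.
So DovH is not produced.
Required activator DovH is absent, so *kulY* is not transcribed.

OFF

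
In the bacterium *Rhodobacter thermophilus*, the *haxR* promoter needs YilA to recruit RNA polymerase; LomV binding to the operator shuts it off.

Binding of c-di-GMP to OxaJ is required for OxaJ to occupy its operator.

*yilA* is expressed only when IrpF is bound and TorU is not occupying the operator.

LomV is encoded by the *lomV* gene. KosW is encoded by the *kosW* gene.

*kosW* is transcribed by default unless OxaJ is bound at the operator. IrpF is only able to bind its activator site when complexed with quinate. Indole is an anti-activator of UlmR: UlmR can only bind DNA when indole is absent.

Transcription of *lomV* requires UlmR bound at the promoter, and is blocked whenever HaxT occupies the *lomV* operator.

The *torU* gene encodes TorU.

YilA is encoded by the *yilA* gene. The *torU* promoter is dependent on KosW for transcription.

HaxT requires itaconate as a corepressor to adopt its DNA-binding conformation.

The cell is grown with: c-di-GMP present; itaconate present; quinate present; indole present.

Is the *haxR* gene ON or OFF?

ON

Indole is present, so UlmR is inactive.
Itaconate is present, so HaxT is active.
With repressor HaxT bound, *lomV* is not transcribed.
So LomV is not produced.
c-di-GMP is present, so OxaJ is active.
With repressor OxaJ bound, *kosW* is not transcribed.
So KosW is not produced.
Required activator KosW is absent, so *torU* is not transcribed.
So TorU is not produced.
Quinate is present, so IrpF is active.
No repressor is bound and IrpF is active, so *yilA* is transcribed.
So YilA is produced and active.
No repressor is bound and YilA is active, so *haxR* is transcribed.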